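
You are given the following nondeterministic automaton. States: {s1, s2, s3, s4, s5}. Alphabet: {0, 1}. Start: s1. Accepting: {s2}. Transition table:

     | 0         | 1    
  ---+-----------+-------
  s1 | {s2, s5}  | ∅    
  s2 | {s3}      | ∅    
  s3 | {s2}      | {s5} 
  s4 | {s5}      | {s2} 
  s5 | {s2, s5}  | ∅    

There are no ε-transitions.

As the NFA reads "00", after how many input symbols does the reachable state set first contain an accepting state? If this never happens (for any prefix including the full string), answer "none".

1

Start in {s1}.
Read '0': s1→{s2, s5}; now {s2, s5}.
None of the earlier sets intersect F, but {s2, s5} does.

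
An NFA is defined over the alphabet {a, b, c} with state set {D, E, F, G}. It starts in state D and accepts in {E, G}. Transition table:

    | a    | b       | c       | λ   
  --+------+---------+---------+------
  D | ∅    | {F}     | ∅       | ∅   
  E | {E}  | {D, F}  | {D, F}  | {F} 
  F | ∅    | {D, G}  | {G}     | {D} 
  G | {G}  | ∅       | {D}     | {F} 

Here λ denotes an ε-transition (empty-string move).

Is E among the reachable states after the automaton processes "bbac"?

Start in {D}.
Read 'b': {D} → {D, F}.
Read 'b': {D, F} → {D, F, G}.
Read 'a': {D, F, G} → {D, F, G}.
Read 'c': {D, F, G} → {D, F, G}.
State E is not in {D, F, G}.

No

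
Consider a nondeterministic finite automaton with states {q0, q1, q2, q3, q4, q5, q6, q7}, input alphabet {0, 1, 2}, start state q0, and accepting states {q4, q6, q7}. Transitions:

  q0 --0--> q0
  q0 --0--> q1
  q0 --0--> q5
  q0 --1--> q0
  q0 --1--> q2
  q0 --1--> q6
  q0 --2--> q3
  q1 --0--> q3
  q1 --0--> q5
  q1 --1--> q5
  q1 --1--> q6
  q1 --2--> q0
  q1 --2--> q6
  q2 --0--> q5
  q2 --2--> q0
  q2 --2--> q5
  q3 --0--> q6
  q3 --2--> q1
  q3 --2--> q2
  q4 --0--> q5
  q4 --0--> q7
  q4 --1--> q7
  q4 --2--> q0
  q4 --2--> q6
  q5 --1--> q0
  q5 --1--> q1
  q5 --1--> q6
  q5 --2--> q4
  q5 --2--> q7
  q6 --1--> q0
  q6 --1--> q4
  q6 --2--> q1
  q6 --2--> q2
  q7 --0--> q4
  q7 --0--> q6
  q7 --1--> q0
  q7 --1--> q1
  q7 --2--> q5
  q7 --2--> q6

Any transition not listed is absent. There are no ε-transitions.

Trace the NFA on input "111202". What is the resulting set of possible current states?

{q0, q1, q2, q3, q4, q6, q7}

Start in {q0}.
Read '1': q0→{q0, q2, q6}; now {q0, q2, q6}.
Read '1': q0→{q0, q2, q6}, q2→∅, q6→{q0, q4}; now {q0, q2, q4, q6}.
Read '1': q0→{q0, q2, q6}, q2→∅, q4→{q7}, q6→{q0, q4}; now {q0, q2, q4, q6, q7}.
Read '2': q0→{q3}, q2→{q0, q5}, q4→{q0, q6}, q6→{q1, q2}, q7→{q5, q6}; now {q0, q1, q2, q3, q5, q6}.
Read '0': q0→{q0, q1, q5}, q1→{q3, q5}, q2→{q5}, q3→{q6}, q5→∅, q6→∅; now {q0, q1, q3, q5, q6}.
Read '2': q0→{q3}, q1→{q0, q6}, q3→{q1, q2}, q5→{q4, q7}, q6→{q1, q2}; now {q0, q1, q2, q3, q4, q6, q7}.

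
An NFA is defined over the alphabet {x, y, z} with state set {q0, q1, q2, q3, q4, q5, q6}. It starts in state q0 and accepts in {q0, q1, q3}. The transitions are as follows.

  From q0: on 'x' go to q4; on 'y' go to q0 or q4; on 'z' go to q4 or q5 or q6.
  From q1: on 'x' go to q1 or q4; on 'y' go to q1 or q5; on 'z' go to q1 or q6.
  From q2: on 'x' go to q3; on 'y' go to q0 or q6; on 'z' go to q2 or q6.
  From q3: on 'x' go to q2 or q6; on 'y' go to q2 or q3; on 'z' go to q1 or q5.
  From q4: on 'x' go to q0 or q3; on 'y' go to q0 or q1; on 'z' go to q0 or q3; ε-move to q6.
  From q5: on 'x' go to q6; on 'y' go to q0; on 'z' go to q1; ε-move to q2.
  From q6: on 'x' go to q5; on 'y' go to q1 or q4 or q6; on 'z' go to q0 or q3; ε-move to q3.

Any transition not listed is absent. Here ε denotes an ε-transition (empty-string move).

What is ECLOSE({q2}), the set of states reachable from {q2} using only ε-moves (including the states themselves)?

Begin with {q2}.
No ε-moves leave this set, so the closure equals the set itself.

{q2}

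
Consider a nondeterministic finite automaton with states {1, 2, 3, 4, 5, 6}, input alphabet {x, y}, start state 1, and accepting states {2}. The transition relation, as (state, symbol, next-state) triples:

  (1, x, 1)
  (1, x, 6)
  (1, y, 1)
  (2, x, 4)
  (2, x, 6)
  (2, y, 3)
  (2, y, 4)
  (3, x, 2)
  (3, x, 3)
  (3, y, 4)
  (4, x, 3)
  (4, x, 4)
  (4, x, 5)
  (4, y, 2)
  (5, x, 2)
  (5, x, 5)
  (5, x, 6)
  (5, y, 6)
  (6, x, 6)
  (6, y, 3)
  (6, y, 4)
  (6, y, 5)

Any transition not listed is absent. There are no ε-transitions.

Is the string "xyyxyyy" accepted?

Yes

Start in {1}.
Read 'x': {1} → {1, 6}.
Read 'y': {1, 6} → {1, 3, 4, 5}.
Read 'y': {1, 3, 4, 5} → {1, 2, 4, 6}.
Read 'x': {1, 2, 4, 6} → {1, 3, 4, 5, 6}.
Read 'y': {1, 3, 4, 5, 6} → {1, 2, 3, 4, 5, 6}.
Read 'y': {1, 2, 3, 4, 5, 6} → {1, 2, 3, 4, 5, 6}.
Read 'y': {1, 2, 3, 4, 5, 6} → {1, 2, 3, 4, 5, 6}.
The final set {1, 2, 3, 4, 5, 6} contains the accepting state 2.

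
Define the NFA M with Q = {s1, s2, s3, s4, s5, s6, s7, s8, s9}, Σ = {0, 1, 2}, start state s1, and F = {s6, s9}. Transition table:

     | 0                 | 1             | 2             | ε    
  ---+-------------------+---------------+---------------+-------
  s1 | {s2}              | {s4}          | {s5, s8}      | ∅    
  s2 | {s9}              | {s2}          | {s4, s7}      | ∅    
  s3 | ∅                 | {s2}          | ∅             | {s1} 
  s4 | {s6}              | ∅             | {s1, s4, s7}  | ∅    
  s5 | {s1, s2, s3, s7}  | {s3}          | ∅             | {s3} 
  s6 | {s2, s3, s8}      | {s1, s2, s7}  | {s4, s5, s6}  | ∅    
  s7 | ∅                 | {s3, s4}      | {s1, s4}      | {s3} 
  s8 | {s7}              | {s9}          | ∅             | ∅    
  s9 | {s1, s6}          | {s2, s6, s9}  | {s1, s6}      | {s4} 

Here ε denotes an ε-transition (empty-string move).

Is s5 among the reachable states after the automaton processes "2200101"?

No

Start in {s1}.
Read '2': {s1} → {s1, s3, s5, s8}.
Read '2': {s1, s3, s5, s8} → {s1, s3, s5, s8}.
Read '0': {s1, s3, s5, s8} → {s1, s2, s3, s7}.
Read '0': {s1, s2, s3, s7} → {s2, s4, s9}.
Read '1': {s2, s4, s9} → {s2, s4, s6, s9}.
Read '0': {s2, s4, s6, s9} → {s1, s2, s3, s4, s6, s8, s9}.
Read '1': {s1, s2, s3, s4, s6, s8, s9} → {s1, s2, s3, s4, s6, s7, s9}.
State s5 is not in {s1, s2, s3, s4, s6, s7, s9}.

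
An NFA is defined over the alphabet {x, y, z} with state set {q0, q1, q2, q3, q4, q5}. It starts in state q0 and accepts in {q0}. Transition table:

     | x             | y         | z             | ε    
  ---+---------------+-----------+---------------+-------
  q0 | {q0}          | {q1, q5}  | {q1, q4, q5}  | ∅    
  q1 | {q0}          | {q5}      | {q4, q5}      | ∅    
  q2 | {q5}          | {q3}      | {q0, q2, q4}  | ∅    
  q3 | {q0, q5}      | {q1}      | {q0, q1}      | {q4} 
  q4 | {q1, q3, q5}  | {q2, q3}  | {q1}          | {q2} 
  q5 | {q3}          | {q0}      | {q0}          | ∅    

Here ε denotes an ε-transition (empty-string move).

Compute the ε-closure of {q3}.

Begin with {q3}.
ε-move q3 → q4; add q4.
ε-move q4 → q2; add q2.

{q2, q3, q4}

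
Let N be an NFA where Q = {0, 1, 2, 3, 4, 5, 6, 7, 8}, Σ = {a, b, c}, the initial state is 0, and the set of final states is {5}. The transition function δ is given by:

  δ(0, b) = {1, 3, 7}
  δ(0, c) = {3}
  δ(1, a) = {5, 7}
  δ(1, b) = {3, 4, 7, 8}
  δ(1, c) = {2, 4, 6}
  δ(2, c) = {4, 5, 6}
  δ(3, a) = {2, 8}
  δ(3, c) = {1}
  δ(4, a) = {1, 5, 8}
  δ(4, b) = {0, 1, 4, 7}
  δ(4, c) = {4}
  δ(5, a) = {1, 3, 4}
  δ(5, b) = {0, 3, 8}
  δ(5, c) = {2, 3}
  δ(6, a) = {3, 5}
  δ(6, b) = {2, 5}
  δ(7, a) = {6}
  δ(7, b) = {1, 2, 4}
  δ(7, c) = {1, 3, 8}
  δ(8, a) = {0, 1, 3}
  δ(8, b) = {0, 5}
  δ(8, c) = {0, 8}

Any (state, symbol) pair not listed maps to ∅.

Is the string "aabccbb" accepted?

Start in {0}.
Read 'a': 0→∅; now ∅.
The set is empty and remains empty for the remaining 6 symbols.
The final set ∅ contains no accepting state.

No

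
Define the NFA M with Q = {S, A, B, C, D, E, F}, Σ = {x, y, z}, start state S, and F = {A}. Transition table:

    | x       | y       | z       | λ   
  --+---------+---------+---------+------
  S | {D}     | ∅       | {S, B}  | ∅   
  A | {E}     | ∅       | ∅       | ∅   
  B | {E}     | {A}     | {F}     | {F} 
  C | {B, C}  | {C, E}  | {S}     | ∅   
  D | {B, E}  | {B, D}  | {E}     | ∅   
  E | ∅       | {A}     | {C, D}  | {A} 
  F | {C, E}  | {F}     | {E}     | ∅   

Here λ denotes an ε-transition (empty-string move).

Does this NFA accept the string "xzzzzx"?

Yes

Start in {S}.
Read 'x': {S} → {D}.
Read 'z': {D} → {A, E}.
Read 'z': {A, E} → {C, D}.
Read 'z': {C, D} → {S, A, E}.
Read 'z': {S, A, E} → {S, B, C, D, F}.
Read 'x': {S, B, C, D, F} → {A, B, C, D, E, F}.
The final set {A, B, C, D, E, F} contains the accepting state A.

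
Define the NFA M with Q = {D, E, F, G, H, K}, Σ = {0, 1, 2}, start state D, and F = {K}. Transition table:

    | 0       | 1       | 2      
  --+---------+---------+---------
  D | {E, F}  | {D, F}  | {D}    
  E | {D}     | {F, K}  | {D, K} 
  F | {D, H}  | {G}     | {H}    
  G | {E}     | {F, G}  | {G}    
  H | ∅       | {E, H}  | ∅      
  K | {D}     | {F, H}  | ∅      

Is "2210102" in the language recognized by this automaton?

Yes

Start in {D}.
Read '2': {D} → {D}.
Read '2': {D} → {D}.
Read '1': {D} → {D, F}.
Read '0': {D, F} → {D, E, F, H}.
Read '1': {D, E, F, H} → {D, E, F, G, H, K}.
Read '0': {D, E, F, G, H, K} → {D, E, F, H}.
Read '2': {D, E, F, H} → {D, H, K}.
The final set {D, H, K} contains the accepting state K.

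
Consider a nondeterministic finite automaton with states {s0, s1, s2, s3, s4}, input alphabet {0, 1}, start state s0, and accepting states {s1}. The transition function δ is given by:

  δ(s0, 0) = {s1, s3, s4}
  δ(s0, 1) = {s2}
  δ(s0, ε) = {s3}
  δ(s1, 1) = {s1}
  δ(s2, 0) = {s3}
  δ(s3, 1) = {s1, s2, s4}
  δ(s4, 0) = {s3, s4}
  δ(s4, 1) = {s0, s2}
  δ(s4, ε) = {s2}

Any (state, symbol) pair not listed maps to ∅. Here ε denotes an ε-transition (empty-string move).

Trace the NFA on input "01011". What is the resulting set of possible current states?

{s0, s1, s2, s3, s4}

Start: ε-closure({s0}) = {s0, s3}.
Read '0': {s0, s3} → {s1, s2, s3, s4}.
Read '1': {s1, s2, s3, s4} → {s0, s1, s2, s3, s4}.
Read '0': {s0, s1, s2, s3, s4} → {s1, s2, s3, s4}.
Read '1': {s1, s2, s3, s4} → {s0, s1, s2, s3, s4}.
Read '1': {s0, s1, s2, s3, s4} → {s0, s1, s2, s3, s4}.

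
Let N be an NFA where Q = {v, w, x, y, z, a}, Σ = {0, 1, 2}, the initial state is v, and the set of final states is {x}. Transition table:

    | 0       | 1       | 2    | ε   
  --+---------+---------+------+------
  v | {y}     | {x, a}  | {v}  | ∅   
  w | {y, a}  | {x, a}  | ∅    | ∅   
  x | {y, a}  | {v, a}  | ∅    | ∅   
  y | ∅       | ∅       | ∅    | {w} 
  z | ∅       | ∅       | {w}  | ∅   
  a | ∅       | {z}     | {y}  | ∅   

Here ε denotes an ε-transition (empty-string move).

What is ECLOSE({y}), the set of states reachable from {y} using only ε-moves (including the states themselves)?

{w, y}

Begin with {y}.
ε-move y → w; add w.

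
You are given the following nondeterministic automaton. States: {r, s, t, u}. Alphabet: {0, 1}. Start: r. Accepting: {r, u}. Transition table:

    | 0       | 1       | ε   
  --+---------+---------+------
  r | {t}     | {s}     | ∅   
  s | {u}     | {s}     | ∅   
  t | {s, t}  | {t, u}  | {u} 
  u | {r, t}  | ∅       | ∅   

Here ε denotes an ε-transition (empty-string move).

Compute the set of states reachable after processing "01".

Start in {r}.
Read '0': {r} → {t, u}.
Read '1': {t, u} → {t, u}.

{t, u}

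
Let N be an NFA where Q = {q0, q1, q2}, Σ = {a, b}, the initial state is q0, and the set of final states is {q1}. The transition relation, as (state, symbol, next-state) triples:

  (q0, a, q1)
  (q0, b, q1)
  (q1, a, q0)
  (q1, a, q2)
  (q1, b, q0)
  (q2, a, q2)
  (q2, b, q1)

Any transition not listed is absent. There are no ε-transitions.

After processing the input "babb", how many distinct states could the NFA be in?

1

Start in {q0}.
Read 'b': q0→{q1}; now {q1}.
Read 'a': q1→{q0, q2}; now {q0, q2}.
Read 'b': q0→{q1}, q2→{q1}; now {q1}.
Read 'b': q1→{q0}; now {q0}.
That set has 1 state.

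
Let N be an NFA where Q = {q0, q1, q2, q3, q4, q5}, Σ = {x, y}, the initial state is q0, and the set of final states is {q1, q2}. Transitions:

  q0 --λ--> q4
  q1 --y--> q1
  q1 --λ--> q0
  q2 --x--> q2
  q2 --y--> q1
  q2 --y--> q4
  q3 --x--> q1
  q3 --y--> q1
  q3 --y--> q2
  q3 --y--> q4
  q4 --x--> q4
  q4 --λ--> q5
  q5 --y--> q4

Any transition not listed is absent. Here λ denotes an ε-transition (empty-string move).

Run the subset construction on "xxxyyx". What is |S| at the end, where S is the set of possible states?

2

Start: ε-closure({q0}) = {q0, q4, q5}.
Read 'x': q0→∅, q4→{q4}, q5→∅; union {q4}; ε-closure = {q4, q5}.
Read 'x': q4→{q4}, q5→∅; union {q4}; ε-closure = {q4, q5}.
Read 'x': q4→{q4}, q5→∅; union {q4}; ε-closure = {q4, q5}.
Read 'y': q4→∅, q5→{q4}; union {q4}; ε-closure = {q4, q5}.
Read 'y': q4→∅, q5→{q4}; union {q4}; ε-closure = {q4, q5}.
Read 'x': q4→{q4}, q5→∅; union {q4}; ε-closure = {q4, q5}.
That set has 2 states.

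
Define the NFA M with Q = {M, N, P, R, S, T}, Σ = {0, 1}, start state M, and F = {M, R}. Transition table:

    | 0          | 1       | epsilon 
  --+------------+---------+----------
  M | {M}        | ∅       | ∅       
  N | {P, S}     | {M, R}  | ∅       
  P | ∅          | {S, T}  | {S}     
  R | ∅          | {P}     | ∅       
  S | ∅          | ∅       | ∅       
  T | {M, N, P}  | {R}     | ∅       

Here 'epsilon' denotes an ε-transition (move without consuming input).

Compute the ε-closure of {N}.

{N}

Begin with {N}.
No ε-moves leave this set, so the closure equals the set itself.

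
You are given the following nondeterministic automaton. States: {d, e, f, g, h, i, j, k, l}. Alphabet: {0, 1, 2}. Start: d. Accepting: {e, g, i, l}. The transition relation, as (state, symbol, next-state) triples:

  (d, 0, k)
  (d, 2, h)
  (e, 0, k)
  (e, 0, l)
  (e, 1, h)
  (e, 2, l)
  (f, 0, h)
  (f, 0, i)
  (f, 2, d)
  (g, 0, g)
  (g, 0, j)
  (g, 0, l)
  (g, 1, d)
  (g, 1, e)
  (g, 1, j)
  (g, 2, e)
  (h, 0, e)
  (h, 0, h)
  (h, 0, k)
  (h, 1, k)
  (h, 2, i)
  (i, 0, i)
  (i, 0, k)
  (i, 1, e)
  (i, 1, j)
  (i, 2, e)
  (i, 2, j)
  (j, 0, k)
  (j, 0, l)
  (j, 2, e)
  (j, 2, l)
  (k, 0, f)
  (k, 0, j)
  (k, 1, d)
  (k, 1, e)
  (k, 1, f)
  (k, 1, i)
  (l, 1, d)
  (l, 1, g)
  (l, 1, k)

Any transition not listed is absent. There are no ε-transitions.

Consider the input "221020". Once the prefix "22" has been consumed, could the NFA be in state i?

Yes

Start in {d}.
Read '2': d→{h}; now {h}.
Read '2': h→{i}; now {i}.
State i is in {i}.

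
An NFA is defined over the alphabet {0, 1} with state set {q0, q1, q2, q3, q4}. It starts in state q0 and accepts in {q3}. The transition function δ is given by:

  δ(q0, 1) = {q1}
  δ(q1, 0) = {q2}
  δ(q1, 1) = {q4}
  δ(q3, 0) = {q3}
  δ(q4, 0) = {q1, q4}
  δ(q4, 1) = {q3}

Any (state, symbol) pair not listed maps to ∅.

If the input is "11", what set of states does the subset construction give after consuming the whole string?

{q4}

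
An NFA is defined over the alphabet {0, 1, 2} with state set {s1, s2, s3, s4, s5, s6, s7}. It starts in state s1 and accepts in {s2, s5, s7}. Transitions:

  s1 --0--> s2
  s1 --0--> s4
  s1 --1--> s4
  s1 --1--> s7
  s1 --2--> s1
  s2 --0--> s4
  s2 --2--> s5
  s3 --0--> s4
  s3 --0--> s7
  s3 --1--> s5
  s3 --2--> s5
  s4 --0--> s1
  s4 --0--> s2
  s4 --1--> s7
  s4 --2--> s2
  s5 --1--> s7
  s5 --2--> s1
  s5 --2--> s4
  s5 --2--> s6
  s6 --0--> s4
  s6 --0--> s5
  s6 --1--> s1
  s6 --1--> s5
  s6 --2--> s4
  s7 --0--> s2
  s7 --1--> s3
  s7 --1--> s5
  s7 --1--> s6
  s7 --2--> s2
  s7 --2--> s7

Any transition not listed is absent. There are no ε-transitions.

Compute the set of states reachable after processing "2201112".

{s1, s2, s4, s6, s7}

Start in {s1}.
Read '2': s1→{s1}; now {s1}.
Read '2': s1→{s1}; now {s1}.
Read '0': s1→{s2, s4}; now {s2, s4}.
Read '1': s2→∅, s4→{s7}; now {s7}.
Read '1': s7→{s3, s5, s6}; now {s3, s5, s6}.
Read '1': s3→{s5}, s5→{s7}, s6→{s1, s5}; now {s1, s5, s7}.
Read '2': s1→{s1}, s5→{s1, s4, s6}, s7→{s2, s7}; now {s1, s2, s4, s6, s7}.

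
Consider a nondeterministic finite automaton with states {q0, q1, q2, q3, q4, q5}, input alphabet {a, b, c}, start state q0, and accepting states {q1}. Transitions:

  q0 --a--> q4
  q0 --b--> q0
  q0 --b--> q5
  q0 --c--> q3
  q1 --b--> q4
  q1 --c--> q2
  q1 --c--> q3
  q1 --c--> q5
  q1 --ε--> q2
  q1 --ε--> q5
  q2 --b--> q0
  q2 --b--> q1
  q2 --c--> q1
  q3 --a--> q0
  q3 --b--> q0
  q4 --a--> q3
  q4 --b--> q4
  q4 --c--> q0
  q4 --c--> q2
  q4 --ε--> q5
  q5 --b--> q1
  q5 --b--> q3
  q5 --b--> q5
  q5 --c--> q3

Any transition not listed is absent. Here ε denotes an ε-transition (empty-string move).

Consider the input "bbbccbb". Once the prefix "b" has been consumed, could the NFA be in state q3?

Start in {q0}.
Read 'b': q0→{q0, q5}; now {q0, q5}.
State q3 is not in {q0, q5}.

No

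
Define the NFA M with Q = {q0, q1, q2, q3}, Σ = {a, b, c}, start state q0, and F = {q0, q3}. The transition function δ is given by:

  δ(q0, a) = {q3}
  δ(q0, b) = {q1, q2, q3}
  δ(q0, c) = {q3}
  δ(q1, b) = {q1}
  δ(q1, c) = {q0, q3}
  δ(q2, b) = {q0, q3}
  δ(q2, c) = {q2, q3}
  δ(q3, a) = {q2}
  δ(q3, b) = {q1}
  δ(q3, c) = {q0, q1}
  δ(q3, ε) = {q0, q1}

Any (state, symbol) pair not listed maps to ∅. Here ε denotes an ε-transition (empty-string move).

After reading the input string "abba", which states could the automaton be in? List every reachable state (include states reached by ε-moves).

Start in {q0}.
Read 'a': {q0} → {q0, q1, q3}.
Read 'b': {q0, q1, q3} → {q0, q1, q2, q3}.
Read 'b': {q0, q1, q2, q3} → {q0, q1, q2, q3}.
Read 'a': {q0, q1, q2, q3} → {q0, q1, q2, q3}.

{q0, q1, q2, q3}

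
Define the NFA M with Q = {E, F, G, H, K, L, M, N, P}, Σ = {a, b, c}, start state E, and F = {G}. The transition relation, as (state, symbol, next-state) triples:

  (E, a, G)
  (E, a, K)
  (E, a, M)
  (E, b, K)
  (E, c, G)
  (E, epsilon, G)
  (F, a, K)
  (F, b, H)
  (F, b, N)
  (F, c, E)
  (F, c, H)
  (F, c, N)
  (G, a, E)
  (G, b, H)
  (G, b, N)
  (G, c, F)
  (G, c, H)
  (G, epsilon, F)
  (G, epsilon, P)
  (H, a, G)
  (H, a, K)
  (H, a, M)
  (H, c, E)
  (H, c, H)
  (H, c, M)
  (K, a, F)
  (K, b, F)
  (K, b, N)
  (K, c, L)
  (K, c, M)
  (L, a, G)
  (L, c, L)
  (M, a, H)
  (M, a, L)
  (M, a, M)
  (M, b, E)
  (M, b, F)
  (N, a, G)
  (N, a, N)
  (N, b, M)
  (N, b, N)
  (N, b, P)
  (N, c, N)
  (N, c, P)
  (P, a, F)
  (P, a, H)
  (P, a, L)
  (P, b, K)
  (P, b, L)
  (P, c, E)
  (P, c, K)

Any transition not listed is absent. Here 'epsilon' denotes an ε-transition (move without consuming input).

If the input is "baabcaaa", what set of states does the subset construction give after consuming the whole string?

{E, F, G, H, K, L, M, N, P}

Start: ε-closure({E}) = {E, F, G, P}.
Read 'b': {E, F, G, P} → {H, K, L, N}.
Read 'a': {H, K, L, N} → {F, G, K, M, N, P}.
Read 'a': {F, G, K, M, N, P} → {E, F, G, H, K, L, M, N, P}.
Read 'b': {E, F, G, H, K, L, M, N, P} → {E, F, G, H, K, L, M, N, P}.
Read 'c': {E, F, G, H, K, L, M, N, P} → {E, F, G, H, K, L, M, N, P}.
Read 'a': {E, F, G, H, K, L, M, N, P} → {E, F, G, H, K, L, M, N, P}.
Read 'a': {E, F, G, H, K, L, M, N, P} → {E, F, G, H, K, L, M, N, P}.
Read 'a': {E, F, G, H, K, L, M, N, P} → {E, F, G, H, K, L, M, N, P}.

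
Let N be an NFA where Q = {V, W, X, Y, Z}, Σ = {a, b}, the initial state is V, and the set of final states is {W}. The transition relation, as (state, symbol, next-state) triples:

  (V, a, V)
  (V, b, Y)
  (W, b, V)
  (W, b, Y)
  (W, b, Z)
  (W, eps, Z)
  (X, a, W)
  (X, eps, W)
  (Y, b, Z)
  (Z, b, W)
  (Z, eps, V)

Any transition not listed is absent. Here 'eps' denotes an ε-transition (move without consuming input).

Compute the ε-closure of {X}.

{V, W, X, Z}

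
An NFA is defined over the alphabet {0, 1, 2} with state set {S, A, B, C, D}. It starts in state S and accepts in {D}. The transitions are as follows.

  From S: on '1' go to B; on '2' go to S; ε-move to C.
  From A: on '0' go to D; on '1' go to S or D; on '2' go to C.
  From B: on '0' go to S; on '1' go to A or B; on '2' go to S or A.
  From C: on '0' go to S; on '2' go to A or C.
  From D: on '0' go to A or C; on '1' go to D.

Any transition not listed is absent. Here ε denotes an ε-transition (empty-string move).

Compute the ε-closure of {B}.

Begin with {B}.
No ε-moves leave this set, so the closure equals the set itself.

{B}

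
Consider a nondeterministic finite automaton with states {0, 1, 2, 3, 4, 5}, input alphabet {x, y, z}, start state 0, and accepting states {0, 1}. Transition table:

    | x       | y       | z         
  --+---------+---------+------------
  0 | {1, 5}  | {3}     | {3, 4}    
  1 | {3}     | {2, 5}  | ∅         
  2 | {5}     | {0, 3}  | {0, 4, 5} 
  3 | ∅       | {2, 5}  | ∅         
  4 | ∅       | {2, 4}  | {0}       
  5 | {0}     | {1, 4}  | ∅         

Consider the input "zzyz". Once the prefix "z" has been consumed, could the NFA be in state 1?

Start in {0}.
Read 'z': {0} → {3, 4}.
State 1 is not in {3, 4}.

No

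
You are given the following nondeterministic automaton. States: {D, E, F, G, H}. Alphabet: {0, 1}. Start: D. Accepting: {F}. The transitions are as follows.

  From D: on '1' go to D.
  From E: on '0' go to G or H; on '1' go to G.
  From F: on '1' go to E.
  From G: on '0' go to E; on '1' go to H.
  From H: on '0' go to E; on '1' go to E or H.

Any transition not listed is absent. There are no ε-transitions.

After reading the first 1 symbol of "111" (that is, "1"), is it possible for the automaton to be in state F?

Start in {D}.
Read '1': {D} → {D}.
State F is not in {D}.

No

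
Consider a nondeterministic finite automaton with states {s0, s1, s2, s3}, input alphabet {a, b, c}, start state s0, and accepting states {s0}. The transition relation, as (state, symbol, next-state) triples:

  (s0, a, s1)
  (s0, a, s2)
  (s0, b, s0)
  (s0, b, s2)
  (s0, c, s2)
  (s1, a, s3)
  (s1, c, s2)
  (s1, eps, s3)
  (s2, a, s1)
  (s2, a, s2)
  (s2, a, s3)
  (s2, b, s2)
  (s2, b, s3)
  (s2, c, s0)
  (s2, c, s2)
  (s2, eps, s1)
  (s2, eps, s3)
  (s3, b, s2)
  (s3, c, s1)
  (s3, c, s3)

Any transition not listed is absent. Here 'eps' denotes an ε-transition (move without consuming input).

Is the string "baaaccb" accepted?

Yes

Start in {s0}.
Read 'b': {s0} → {s0, s1, s2, s3}.
Read 'a': {s0, s1, s2, s3} → {s1, s2, s3}.
Read 'a': {s1, s2, s3} → {s1, s2, s3}.
Read 'a': {s1, s2, s3} → {s1, s2, s3}.
Read 'c': {s1, s2, s3} → {s0, s1, s2, s3}.
Read 'c': {s0, s1, s2, s3} → {s0, s1, s2, s3}.
Read 'b': {s0, s1, s2, s3} → {s0, s1, s2, s3}.
The final set {s0, s1, s2, s3} contains the accepting state s0.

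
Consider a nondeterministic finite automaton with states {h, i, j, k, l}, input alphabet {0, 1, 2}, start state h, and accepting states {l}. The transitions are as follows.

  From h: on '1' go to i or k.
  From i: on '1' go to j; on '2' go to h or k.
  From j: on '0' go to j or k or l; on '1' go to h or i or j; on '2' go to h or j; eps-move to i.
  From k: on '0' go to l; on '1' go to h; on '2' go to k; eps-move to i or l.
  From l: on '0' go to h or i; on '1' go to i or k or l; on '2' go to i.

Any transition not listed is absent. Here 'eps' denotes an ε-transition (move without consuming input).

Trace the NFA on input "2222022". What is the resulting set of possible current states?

Start in {h}.
Read '2': h→∅; now ∅.
The set is empty and remains empty for the remaining 6 symbols.

∅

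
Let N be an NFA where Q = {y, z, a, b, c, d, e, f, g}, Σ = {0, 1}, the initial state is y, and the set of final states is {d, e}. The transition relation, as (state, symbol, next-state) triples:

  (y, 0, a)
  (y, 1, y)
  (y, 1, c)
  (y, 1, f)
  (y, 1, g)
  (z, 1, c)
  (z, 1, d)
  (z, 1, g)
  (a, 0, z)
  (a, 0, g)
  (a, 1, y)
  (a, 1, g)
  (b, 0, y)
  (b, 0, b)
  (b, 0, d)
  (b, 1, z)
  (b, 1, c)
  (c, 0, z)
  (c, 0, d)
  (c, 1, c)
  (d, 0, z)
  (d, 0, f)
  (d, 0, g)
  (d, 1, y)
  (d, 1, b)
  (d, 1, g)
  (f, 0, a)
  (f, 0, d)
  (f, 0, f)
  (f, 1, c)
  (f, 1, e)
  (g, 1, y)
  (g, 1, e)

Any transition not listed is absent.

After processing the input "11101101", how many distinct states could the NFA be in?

8

Start in {y}.
Read '1': y→{y, c, f, g}; now {y, c, f, g}.
Read '1': y→{y, c, f, g}, c→{c}, f→{c, e}, g→{y, e}; now {y, c, e, f, g}.
Read '1': y→{y, c, f, g}, c→{c}, e→∅, f→{c, e}, g→{y, e}; now {y, c, e, f, g}.
Read '0': y→{a}, c→{z, d}, e→∅, f→{a, d, f}, g→∅; now {z, a, d, f}.
Read '1': z→{c, d, g}, a→{y, g}, d→{y, b, g}, f→{c, e}; now {y, b, c, d, e, g}.
Read '1': y→{y, c, f, g}, b→{z, c}, c→{c}, d→{y, b, g}, e→∅, g→{y, e}; now {y, z, b, c, e, f, g}.
Read '0': y→{a}, z→∅, b→{y, b, d}, c→{z, d}, e→∅, f→{a, d, f}, g→∅; now {y, z, a, b, d, f}.
Read '1': y→{y, c, f, g}, z→{c, d, g}, a→{y, g}, b→{z, c}, d→{y, b, g}, f→{c, e}; now {y, z, b, c, d, e, f, g}.
That set has 8 states.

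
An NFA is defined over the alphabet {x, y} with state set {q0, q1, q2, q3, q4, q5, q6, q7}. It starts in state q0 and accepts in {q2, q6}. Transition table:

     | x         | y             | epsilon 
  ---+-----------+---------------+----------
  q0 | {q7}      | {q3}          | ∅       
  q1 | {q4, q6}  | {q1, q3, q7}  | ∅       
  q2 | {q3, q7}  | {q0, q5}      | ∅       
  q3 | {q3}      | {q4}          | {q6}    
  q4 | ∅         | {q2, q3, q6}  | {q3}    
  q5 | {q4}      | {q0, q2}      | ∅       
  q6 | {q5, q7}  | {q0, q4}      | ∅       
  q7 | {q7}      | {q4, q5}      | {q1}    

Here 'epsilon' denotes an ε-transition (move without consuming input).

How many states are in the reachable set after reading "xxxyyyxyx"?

6

Start in {q0}.
Read 'x': {q0} → {q1, q7}.
Read 'x': {q1, q7} → {q1, q3, q4, q6, q7}.
Read 'x': {q1, q3, q4, q6, q7} → {q1, q3, q4, q5, q6, q7}.
Read 'y': {q1, q3, q4, q5, q6, q7} → {q0, q1, q2, q3, q4, q5, q6, q7}.
Read 'y': {q0, q1, q2, q3, q4, q5, q6, q7} → {q0, q1, q2, q3, q4, q5, q6, q7}.
Read 'y': {q0, q1, q2, q3, q4, q5, q6, q7} → {q0, q1, q2, q3, q4, q5, q6, q7}.
Read 'x': {q0, q1, q2, q3, q4, q5, q6, q7} → {q1, q3, q4, q5, q6, q7}.
Read 'y': {q1, q3, q4, q5, q6, q7} → {q0, q1, q2, q3, q4, q5, q6, q7}.
Read 'x': {q0, q1, q2, q3, q4, q5, q6, q7} → {q1, q3, q4, q5, q6, q7}.
That set has 6 states.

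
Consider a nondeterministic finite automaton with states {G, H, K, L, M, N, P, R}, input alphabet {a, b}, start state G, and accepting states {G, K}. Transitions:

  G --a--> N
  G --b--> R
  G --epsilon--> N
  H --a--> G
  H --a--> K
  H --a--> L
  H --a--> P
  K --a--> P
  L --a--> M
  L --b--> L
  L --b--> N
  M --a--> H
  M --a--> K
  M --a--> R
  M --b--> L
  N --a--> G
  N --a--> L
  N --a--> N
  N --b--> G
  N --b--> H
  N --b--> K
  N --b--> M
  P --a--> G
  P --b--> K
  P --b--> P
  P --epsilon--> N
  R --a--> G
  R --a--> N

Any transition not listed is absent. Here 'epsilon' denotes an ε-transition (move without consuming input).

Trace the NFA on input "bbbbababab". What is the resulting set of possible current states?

Start: ε-closure({G}) = {G, N}.
Read 'b': {G, N} → {G, H, K, M, N, R}.
Read 'b': {G, H, K, M, N, R} → {G, H, K, L, M, N, R}.
Read 'b': {G, H, K, L, M, N, R} → {G, H, K, L, M, N, R}.
Read 'b': {G, H, K, L, M, N, R} → {G, H, K, L, M, N, R}.
Read 'a': {G, H, K, L, M, N, R} → {G, H, K, L, M, N, P, R}.
Read 'b': {G, H, K, L, M, N, P, R} → {G, H, K, L, M, N, P, R}.
Read 'a': {G, H, K, L, M, N, P, R} → {G, H, K, L, M, N, P, R}.
Read 'b': {G, H, K, L, M, N, P, R} → {G, H, K, L, M, N, P, R}.
Read 'a': {G, H, K, L, M, N, P, R} → {G, H, K, L, M, N, P, R}.
Read 'b': {G, H, K, L, M, N, P, R} → {G, H, K, L, M, N, P, R}.

{G, H, K, L, M, N, P, R}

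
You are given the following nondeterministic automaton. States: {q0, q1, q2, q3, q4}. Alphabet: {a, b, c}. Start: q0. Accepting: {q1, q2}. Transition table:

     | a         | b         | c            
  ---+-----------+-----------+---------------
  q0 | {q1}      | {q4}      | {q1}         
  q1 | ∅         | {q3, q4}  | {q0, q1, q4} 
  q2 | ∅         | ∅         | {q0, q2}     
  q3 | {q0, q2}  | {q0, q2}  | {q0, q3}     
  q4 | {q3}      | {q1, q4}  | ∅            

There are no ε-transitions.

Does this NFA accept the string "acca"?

Yes

Start in {q0}.
Read 'a': {q0} → {q1}.
Read 'c': {q1} → {q0, q1, q4}.
Read 'c': {q0, q1, q4} → {q0, q1, q4}.
Read 'a': {q0, q1, q4} → {q1, q3}.
The final set {q1, q3} contains the accepting state q1.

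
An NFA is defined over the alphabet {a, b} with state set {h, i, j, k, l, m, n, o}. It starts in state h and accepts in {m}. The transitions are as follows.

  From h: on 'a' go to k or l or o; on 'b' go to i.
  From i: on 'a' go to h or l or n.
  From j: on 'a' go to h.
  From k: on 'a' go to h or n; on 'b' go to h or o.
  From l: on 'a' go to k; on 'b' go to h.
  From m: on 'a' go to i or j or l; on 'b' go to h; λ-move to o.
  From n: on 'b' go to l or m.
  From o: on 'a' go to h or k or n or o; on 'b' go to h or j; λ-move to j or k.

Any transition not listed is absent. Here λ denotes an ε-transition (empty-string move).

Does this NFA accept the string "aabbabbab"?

Yes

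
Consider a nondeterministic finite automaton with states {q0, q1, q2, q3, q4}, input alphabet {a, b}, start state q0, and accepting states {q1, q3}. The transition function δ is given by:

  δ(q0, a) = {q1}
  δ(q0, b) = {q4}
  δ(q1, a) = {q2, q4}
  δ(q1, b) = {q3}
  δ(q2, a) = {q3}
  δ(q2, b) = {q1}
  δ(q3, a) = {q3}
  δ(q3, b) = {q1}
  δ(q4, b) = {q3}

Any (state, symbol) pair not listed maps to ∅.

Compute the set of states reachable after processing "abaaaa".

{q3}

Start in {q0}.
Read 'a': q0→{q1}; now {q1}.
Read 'b': q1→{q3}; now {q3}.
Read 'a': q3→{q3}; now {q3}.
Read 'a': q3→{q3}; now {q3}.
Read 'a': q3→{q3}; now {q3}.
Read 'a': q3→{q3}; now {q3}.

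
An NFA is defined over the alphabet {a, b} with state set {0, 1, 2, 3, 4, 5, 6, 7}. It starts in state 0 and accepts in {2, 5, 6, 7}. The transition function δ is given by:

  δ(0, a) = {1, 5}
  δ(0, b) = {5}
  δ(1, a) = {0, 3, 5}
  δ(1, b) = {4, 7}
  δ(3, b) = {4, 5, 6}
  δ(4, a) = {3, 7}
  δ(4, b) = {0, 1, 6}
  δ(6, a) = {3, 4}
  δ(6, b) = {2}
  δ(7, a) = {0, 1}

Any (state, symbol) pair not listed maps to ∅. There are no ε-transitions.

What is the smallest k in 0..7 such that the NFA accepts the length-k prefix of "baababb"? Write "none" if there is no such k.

Start in {0}.
Read 'b': 0→{5}; now {5}.
None of the earlier sets intersect F, but {5} does.

1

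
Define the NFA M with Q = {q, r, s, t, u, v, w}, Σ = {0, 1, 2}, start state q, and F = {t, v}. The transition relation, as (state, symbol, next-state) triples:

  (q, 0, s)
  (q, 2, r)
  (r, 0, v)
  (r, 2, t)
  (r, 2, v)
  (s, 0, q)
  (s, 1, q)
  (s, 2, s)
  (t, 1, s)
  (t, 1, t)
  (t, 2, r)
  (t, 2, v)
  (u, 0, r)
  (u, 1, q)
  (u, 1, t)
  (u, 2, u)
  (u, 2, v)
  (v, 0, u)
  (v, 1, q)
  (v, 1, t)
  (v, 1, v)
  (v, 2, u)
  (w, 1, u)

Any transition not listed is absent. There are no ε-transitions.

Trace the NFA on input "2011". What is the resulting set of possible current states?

{q, s, t, v}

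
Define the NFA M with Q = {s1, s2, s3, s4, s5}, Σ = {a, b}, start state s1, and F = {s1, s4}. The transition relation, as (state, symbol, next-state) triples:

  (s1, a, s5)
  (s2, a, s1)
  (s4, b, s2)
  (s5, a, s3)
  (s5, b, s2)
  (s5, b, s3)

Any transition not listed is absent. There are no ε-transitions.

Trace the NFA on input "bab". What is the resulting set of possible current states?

∅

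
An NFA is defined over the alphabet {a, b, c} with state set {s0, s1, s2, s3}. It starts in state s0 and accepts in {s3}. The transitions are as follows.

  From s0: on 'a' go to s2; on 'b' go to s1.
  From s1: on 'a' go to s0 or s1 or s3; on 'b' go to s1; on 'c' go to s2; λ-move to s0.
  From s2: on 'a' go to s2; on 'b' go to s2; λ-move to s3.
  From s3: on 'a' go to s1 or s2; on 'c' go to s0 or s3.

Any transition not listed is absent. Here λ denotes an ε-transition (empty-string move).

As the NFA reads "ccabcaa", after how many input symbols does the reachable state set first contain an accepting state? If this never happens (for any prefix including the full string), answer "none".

Start in {s0}.
Read 'c': {s0} → ∅.
The set is empty and remains empty for the remaining 6 symbols.
No reachable set along the way intersects F.

none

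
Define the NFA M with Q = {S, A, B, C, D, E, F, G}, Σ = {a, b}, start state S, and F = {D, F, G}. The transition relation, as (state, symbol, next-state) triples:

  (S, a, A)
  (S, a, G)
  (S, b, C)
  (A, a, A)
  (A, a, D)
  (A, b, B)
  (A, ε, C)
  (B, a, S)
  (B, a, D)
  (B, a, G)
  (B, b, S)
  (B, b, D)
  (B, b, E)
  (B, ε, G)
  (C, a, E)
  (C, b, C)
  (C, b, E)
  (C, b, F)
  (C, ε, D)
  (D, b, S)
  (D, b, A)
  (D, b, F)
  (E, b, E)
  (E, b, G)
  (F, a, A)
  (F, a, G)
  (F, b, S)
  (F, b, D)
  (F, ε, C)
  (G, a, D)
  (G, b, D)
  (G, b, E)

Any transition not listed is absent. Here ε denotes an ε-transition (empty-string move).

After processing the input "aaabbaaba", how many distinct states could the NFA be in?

6

Start in {S}.
Read 'a': S→{A, G}; union {A, G}; ε-closure = {A, C, D, G}.
Read 'a': A→{A, D}, C→{E}, D→∅, G→{D}; union {A, D, E}; ε-closure = {A, C, D, E}.
Read 'a': A→{A, D}, C→{E}, D→∅, E→∅; union {A, D, E}; ε-closure = {A, C, D, E}.
Read 'b': A→{B}, C→{C, E, F}, D→{S, A, F}, E→{E, G}; union {S, A, B, C, E, F, G}; ε-closure = {S, A, B, C, D, E, F, G}.
Read 'b': S→{C}, A→{B}, B→{S, D, E}, C→{C, E, F}, D→{S, A, F}, E→{E, G}, F→{S, D}, G→{D, E}; now {S, A, B, C, D, E, F, G}.
Read 'a': S→{A, G}, A→{A, D}, B→{S, D, G}, C→{E}, D→∅, E→∅, F→{A, G}, G→{D}; union {S, A, D, E, G}; ε-closure = {S, A, C, D, E, G}.
Read 'a': S→{A, G}, A→{A, D}, C→{E}, D→∅, E→∅, G→{D}; union {A, D, E, G}; ε-closure = {A, C, D, E, G}.
Read 'b': A→{B}, C→{C, E, F}, D→{S, A, F}, E→{E, G}, G→{D, E}; now {S, A, B, C, D, E, F, G}.
Read 'a': S→{A, G}, A→{A, D}, B→{S, D, G}, C→{E}, D→∅, E→∅, F→{A, G}, G→{D}; union {S, A, D, E, G}; ε-closure = {S, A, C, D, E, G}.
That set has 6 states.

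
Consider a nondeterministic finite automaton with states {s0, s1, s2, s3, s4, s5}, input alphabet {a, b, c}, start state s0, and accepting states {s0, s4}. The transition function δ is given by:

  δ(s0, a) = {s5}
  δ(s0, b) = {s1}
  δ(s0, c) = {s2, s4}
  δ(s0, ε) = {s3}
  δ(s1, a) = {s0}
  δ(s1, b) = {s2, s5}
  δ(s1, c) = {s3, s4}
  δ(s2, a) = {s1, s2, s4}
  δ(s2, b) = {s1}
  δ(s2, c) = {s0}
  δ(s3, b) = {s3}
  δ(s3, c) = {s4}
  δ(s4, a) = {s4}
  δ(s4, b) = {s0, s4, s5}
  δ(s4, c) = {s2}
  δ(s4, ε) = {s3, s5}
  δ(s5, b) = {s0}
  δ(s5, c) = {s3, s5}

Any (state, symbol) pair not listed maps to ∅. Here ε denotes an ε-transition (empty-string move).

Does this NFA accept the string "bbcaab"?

Yes

Start: ε-closure({s0}) = {s0, s3}.
Read 'b': s0→{s1}, s3→{s3}; now {s1, s3}.
Read 'b': s1→{s2, s5}, s3→{s3}; now {s2, s3, s5}.
Read 'c': s2→{s0}, s3→{s4}, s5→{s3, s5}; now {s0, s3, s4, s5}.
Read 'a': s0→{s5}, s3→∅, s4→{s4}, s5→∅; union {s4, s5}; ε-closure = {s3, s4, s5}.
Read 'a': s3→∅, s4→{s4}, s5→∅; union {s4}; ε-closure = {s3, s4, s5}.
Read 'b': s3→{s3}, s4→{s0, s4, s5}, s5→{s0}; now {s0, s3, s4, s5}.
The final set {s0, s3, s4, s5} contains the accepting states s0, s4.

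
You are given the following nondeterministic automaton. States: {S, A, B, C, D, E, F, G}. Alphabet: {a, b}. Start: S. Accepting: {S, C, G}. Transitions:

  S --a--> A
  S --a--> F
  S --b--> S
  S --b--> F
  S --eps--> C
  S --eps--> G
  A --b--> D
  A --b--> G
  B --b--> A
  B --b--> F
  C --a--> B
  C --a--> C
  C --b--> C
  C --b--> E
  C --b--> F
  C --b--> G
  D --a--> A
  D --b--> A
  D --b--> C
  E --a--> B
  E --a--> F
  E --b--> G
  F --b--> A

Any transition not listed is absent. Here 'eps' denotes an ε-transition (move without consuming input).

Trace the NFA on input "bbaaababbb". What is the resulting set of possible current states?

{A, C, D, E, F, G}

Start: ε-closure({S}) = {S, C, G}.
Read 'b': {S, C, G} → {S, C, E, F, G}.
Read 'b': {S, C, E, F, G} → {S, A, C, E, F, G}.
Read 'a': {S, A, C, E, F, G} → {A, B, C, F}.
Read 'a': {A, B, C, F} → {B, C}.
Read 'a': {B, C} → {B, C}.
Read 'b': {B, C} → {A, C, E, F, G}.
Read 'a': {A, C, E, F, G} → {B, C, F}.
Read 'b': {B, C, F} → {A, C, E, F, G}.
Read 'b': {A, C, E, F, G} → {A, C, D, E, F, G}.
Read 'b': {A, C, D, E, F, G} → {A, C, D, E, F, G}.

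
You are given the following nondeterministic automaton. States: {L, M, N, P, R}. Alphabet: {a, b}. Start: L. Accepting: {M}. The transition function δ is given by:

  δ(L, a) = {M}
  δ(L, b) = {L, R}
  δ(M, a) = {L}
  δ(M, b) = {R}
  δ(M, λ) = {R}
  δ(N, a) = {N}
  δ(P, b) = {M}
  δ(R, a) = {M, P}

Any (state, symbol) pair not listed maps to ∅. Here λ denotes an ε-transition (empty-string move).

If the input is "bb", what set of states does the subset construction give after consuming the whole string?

Start in {L}.
Read 'b': L→{L, R}; now {L, R}.
Read 'b': L→{L, R}, R→∅; now {L, R}.

{L, R}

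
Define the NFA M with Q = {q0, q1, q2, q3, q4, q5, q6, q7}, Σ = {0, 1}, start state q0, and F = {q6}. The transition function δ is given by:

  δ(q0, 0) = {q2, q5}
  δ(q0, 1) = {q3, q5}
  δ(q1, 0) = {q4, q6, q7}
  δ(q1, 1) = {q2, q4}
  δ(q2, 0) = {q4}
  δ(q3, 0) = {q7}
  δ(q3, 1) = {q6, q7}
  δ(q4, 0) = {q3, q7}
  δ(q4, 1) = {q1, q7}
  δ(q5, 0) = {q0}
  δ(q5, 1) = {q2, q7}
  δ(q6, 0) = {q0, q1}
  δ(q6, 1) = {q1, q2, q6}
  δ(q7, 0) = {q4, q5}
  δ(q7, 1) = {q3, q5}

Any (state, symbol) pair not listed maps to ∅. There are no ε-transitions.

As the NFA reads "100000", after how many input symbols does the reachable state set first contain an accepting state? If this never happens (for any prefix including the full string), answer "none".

Start in {q0}.
Read '1': q0→{q3, q5}; now {q3, q5}.
Read '0': q3→{q7}, q5→{q0}; now {q0, q7}.
Read '0': q0→{q2, q5}, q7→{q4, q5}; now {q2, q4, q5}.
Read '0': q2→{q4}, q4→{q3, q7}, q5→{q0}; now {q0, q3, q4, q7}.
Read '0': q0→{q2, q5}, q3→{q7}, q4→{q3, q7}, q7→{q4, q5}; now {q2, q3, q4, q5, q7}.
Read '0': q2→{q4}, q3→{q7}, q4→{q3, q7}, q5→{q0}, q7→{q4, q5}; now {q0, q3, q4, q5, q7}.
No reachable set along the way intersects F.

none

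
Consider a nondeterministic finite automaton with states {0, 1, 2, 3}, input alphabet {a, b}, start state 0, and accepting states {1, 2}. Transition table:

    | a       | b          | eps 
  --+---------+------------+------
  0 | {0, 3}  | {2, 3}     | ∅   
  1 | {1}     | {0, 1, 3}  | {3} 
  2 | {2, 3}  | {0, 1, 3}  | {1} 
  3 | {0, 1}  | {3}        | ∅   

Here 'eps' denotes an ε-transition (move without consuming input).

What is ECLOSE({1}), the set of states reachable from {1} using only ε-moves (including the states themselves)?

{1, 3}

Begin with {1}.
ε-move 1 → 3; add 3.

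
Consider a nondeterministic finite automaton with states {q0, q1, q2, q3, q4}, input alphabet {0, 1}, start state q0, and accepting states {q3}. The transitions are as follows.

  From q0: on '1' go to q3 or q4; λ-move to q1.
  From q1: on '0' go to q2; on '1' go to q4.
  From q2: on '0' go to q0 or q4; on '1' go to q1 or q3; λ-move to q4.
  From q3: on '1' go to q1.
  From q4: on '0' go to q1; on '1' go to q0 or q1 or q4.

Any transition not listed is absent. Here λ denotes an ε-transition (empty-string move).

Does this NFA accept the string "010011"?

Start: ε-closure({q0}) = {q0, q1}.
Read '0': {q0, q1} → {q2, q4}.
Read '1': {q2, q4} → {q0, q1, q3, q4}.
Read '0': {q0, q1, q3, q4} → {q1, q2, q4}.
Read '0': {q1, q2, q4} → {q0, q1, q2, q4}.
Read '1': {q0, q1, q2, q4} → {q0, q1, q3, q4}.
Read '1': {q0, q1, q3, q4} → {q0, q1, q3, q4}.
The final set {q0, q1, q3, q4} contains the accepting state q3.

Yes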